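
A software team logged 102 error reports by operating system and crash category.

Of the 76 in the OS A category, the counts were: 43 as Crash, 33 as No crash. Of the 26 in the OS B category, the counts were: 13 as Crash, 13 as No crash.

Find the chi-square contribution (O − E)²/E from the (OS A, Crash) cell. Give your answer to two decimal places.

Row total (OS A) = 76; column total (Crash) = 56; N = 102.
Expected count E = 76 × 56 / 102 = 41.725.
Contribution = (O − E)²/E = (43 − 41.725)² / 41.725 = 0.04.

0.04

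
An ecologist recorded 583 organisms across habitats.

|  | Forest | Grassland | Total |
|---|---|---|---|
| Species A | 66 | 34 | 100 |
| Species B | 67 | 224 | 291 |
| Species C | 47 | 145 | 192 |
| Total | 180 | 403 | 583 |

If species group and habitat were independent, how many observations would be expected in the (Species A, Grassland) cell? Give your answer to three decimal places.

Row total (Species A) = 100; column total (Grassland) = 403; grand total N = 583.
Expected count = (row total × column total) / N = 100 × 403 / 583 = 69.125.

69.125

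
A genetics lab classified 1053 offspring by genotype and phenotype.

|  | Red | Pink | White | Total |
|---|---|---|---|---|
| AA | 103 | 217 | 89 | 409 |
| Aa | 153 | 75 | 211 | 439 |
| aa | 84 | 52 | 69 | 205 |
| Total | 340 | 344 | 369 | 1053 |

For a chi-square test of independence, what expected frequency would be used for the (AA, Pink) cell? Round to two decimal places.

133.61

Row total (AA) = 409; column total (Pink) = 344; grand total N = 1053.
Expected count = (row total × column total) / N = 409 × 344 / 1053 = 133.61.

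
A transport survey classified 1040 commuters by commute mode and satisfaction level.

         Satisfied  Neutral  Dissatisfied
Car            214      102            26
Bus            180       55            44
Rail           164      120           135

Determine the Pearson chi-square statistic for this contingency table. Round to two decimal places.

95.51

Row totals: 342, 279, 419. Column totals: 558, 277, 205. Grand total N = 1040.
Expected counts (row total × column total / N):
  Car, Satisfied: 342×558/1040 = 183.496
  Car, Neutral: 342×277/1040 = 91.090
  Car, Dissatisfied: 342×205/1040 = 67.413
  Bus, Satisfied: 279×558/1040 = 149.694
  Bus, Neutral: 279×277/1040 = 74.311
  Bus, Dissatisfied: 279×205/1040 = 54.995
  Rail, Satisfied: 419×558/1040 = 224.810
  Rail, Neutral: 419×277/1040 = 111.599
  Rail, Dissatisfied: 419×205/1040 = 82.591
Contributions (O − E)²/E:
  (214 − 183.496)²/183.496 = 5.0709
  (102 − 91.090)²/91.090 = 1.3067
  (26 − 67.413)²/67.413 = 25.4407
  (180 − 149.694)²/149.694 = 6.1355
  (55 − 74.311)²/74.311 = 5.0183
  (44 − 54.995)²/54.995 = 2.1982
  (164 − 224.810)²/224.810 = 16.4488
  (120 − 111.599)²/111.599 = 0.6324
  (135 − 82.591)²/82.591 = 33.2567
χ² = 5.0709 + 1.3067 + 25.4407 + 6.1355 + 5.0183 + 2.1982 + 16.4488 + 0.6324 + 33.2567 = 95.51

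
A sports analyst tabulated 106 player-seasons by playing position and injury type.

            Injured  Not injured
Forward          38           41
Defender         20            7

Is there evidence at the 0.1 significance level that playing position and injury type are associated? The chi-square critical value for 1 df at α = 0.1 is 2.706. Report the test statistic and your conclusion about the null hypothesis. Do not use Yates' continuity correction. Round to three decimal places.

5.479; reject H₀

Row totals: 79, 27. Column totals: 58, 48. Grand total N = 106.
Expected counts (row total × column total / N):
  Forward, Injured: 79×58/106 = 43.2264
  Forward, Not injured: 79×48/106 = 35.7736
  Defender, Injured: 27×58/106 = 14.7736
  Defender, Not injured: 27×48/106 = 12.2264
Contributions (O − E)²/E:
  (38 − 43.2264)²/43.2264 = 0.6319
  (41 − 35.7736)²/35.7736 = 0.7636
  (20 − 14.7736)²/14.7736 = 1.8489
  (7 − 12.2264)²/12.2264 = 2.2341
χ² = 0.6319 + 0.7636 + 1.8489 + 2.2341 = 5.479
df = (2−1)(2−1) = 1. Since 5.479 > 2.706, reject the null hypothesis of independence at α = 0.1.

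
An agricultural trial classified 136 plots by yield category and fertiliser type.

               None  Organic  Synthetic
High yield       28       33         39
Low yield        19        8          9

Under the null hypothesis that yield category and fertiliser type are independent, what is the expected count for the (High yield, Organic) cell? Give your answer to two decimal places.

30.15

Row total (High yield) = 100; column total (Organic) = 41; grand total N = 136.
Expected count = (row total × column total) / N = 100 × 41 / 136 = 30.15.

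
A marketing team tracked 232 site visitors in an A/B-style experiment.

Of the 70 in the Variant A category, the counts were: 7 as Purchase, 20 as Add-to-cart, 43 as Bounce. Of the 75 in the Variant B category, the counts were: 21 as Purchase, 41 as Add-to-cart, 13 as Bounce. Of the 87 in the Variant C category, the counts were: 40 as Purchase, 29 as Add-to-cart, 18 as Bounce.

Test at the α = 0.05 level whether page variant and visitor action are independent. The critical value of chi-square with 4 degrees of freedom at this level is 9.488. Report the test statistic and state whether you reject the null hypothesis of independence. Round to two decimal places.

Row totals: 70, 75, 87. Column totals: 68, 90, 74. Grand total N = 232.
Expected counts (row total × column total / N):
  Variant A, Purchase: 70×68/232 = 20.517
  Variant A, Add-to-cart: 70×90/232 = 27.155
  Variant A, Bounce: 70×74/232 = 22.328
  Variant B, Purchase: 75×68/232 = 21.983
  Variant B, Add-to-cart: 75×90/232 = 29.095
  Variant B, Bounce: 75×74/232 = 23.922
  Variant C, Purchase: 87×68/232 = 25.500
  Variant C, Add-to-cart: 87×90/232 = 33.750
  Variant C, Bounce: 87×74/232 = 27.750
Contributions (O − E)²/E:
  (7 − 20.517)²/20.517 = 8.9053
  (20 − 27.155)²/27.155 = 1.8853
  (43 − 22.328)²/22.328 = 19.1388
  (21 − 21.983)²/21.983 = 0.0440
  (41 − 29.095)²/29.095 = 4.8713
  (13 − 23.922)²/23.922 = 4.9866
  (40 − 25.500)²/25.500 = 8.2451
  (29 − 33.750)²/33.750 = 0.6685
  (18 − 27.750)²/27.750 = 3.4257
χ² = 8.9053 + 1.8853 + 19.1388 + 0.0440 + 4.8713 + 4.9866 + 8.2451 + 0.6685 + 3.4257 = 52.17
df = (3−1)(3−1) = 4. Since 52.17 > 9.488, reject the null hypothesis of independence at α = 0.05.

52.17; reject H₀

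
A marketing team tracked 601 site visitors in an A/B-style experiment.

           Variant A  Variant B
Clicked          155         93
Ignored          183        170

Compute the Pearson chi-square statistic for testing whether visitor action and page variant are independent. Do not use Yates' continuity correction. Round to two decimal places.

6.72

Row totals: 248, 353. Column totals: 338, 263. Grand total N = 601.
Expected counts (row total × column total / N):
  Clicked, Variant A: 248×338/601 = 139.474
  Clicked, Variant B: 248×263/601 = 108.526
  Ignored, Variant A: 353×338/601 = 198.526
  Ignored, Variant B: 353×263/601 = 154.474
Contributions (O − E)²/E:
  (155 − 139.474)²/139.474 = 1.7283
  (93 − 108.526)²/108.526 = 2.2212
  (183 − 198.526)²/198.526 = 1.2142
  (170 − 154.474)²/154.474 = 1.5605
χ² = 1.7283 + 2.2212 + 1.2142 + 1.5605 = 6.72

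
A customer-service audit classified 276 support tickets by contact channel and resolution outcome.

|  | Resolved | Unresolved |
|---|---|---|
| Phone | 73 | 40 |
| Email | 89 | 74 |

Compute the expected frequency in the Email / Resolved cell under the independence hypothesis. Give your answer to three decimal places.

Row total (Email) = 163; column total (Resolved) = 162; grand total N = 276.
Expected count = (row total × column total) / N = 163 × 162 / 276 = 95.674.

95.674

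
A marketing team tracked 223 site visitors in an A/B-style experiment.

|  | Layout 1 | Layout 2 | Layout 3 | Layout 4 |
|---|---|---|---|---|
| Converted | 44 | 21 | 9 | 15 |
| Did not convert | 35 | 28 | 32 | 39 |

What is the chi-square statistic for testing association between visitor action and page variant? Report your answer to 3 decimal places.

17.215

Row totals: 89, 134. Column totals: 79, 49, 41, 54. Grand total N = 223.
Expected counts (row total × column total / N):
  Converted, Layout 1: 89×79/223 = 31.5291
  Converted, Layout 2: 89×49/223 = 19.5561
  Converted, Layout 3: 89×41/223 = 16.3632
  Converted, Layout 4: 89×54/223 = 21.5516
  Did not convert, Layout 1: 134×79/223 = 47.4709
  Did not convert, Layout 2: 134×49/223 = 29.4439
  Did not convert, Layout 3: 134×41/223 = 24.6368
  Did not convert, Layout 4: 134×54/223 = 32.4484
Contributions (O − E)²/E:
  (44 − 31.5291)²/31.5291 = 4.9327
  (21 − 19.5561)²/19.5561 = 0.1066
  (9 − 16.3632)²/16.3632 = 3.3133
  (15 − 21.5516)²/21.5516 = 1.9917
  (35 − 47.4709)²/47.4709 = 3.2762
  (28 − 29.4439)²/29.4439 = 0.0708
  (32 − 24.6368)²/24.6368 = 2.2006
  (39 − 32.4484)²/32.4484 = 1.3228
χ² = 4.9327 + 0.1066 + 3.3133 + 1.9917 + 3.2762 + 0.0708 + 2.2006 + 1.3228 = 17.215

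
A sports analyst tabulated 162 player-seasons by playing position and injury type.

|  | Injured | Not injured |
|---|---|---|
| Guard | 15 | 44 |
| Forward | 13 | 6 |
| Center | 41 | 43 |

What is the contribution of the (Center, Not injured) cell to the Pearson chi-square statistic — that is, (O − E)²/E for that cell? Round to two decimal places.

Row total (Center) = 84; column total (Not injured) = 93; N = 162.
Expected count E = 84 × 93 / 162 = 48.222.
Contribution = (O − E)²/E = (43 − 48.222)² / 48.222 = 0.57.

0.57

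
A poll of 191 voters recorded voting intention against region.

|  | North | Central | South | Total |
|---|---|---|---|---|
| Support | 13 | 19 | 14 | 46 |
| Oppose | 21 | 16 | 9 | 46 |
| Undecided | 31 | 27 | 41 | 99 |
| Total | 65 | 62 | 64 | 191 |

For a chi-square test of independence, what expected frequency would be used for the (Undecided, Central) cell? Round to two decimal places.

32.14

Row total (Undecided) = 99; column total (Central) = 62; grand total N = 191.
Expected count = (row total × column total) / N = 99 × 62 / 191 = 32.14.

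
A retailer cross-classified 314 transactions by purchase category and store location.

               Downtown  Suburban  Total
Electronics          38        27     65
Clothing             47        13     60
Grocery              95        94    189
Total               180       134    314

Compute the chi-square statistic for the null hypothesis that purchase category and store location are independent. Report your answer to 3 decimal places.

Grand total N = 314.
Expected counts (row total × column total / N):
  Electronics, Downtown: 65×180/314 = 37.2611
  Electronics, Suburban: 65×134/314 = 27.7389
  Clothing, Downtown: 60×180/314 = 34.3949
  Clothing, Suburban: 60×134/314 = 25.6051
  Grocery, Downtown: 189×180/314 = 108.3439
  Grocery, Suburban: 189×134/314 = 80.6561
Contributions (O − E)²/E:
  (38 − 37.2611)²/37.2611 = 0.0147
  (27 − 27.7389)²/27.7389 = 0.0197
  (47 − 34.3949)²/34.3949 = 4.6195
  (13 − 25.6051)²/25.6051 = 6.2053
  (95 − 108.3439)²/108.3439 = 1.6435
  (94 − 80.6561)²/80.6561 = 2.2076
χ² = 0.0147 + 0.0197 + 4.6195 + 6.2053 + 1.6435 + 2.2076 = 14.710

14.710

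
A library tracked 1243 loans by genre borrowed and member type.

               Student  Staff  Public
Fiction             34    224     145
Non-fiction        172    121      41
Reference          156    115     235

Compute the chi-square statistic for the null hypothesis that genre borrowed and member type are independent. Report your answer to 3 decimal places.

Row totals: 403, 334, 506. Column totals: 362, 460, 421. Grand total N = 1243.
Expected counts (row total × column total / N):
  Fiction, Student: 403×362/1243 = 117.3660
  Fiction, Staff: 403×460/1243 = 149.1392
  Fiction, Public: 403×421/1243 = 136.4948
  Non-fiction, Student: 334×362/1243 = 97.2711
  Non-fiction, Staff: 334×460/1243 = 123.6042
  Non-fiction, Public: 334×421/1243 = 113.1247
  Reference, Student: 506×362/1243 = 147.3628
  Reference, Staff: 506×460/1243 = 187.2566
  Reference, Public: 506×421/1243 = 171.3805
Contributions (O − E)²/E:
  (34 − 117.3660)²/117.3660 = 59.2155
  (224 − 149.1392)²/149.1392 = 37.5766
  (145 − 136.4948)²/136.4948 = 0.5300
  (172 − 97.2711)²/97.2711 = 57.4108
  (121 − 123.6042)²/123.6042 = 0.0549
  (41 − 113.1247)²/113.1247 = 45.9844
  (156 − 147.3628)²/147.3628 = 0.5062
  (115 − 187.2566)²/187.2566 = 27.8816
  (235 − 171.3805)²/171.3805 = 23.6167
χ² = 59.2155 + 37.5766 + 0.5300 + 57.4108 + 0.0549 + 45.9844 + 0.5062 + 27.8816 + 23.6167 = 252.777

252.777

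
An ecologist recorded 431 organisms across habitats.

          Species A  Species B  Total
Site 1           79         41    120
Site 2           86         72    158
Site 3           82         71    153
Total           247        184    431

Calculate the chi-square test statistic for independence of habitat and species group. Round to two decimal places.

Grand total N = 431.
Expected counts (row total × column total / N):
  Site 1, Species A: 120×247/431 = 68.770
  Site 1, Species B: 120×184/431 = 51.230
  Site 2, Species A: 158×247/431 = 90.548
  Site 2, Species B: 158×184/431 = 67.452
  Site 3, Species A: 153×247/431 = 87.682
  Site 3, Species B: 153×184/431 = 65.318
Contributions (O − E)²/E:
  (79 − 68.770)²/68.770 = 1.5218
  (41 − 51.230)²/51.230 = 2.0428
  (86 − 90.548)²/90.548 = 0.2284
  (72 − 67.452)²/67.452 = 0.3067
  (82 − 87.682)²/87.682 = 0.3682
  (71 − 65.318)²/65.318 = 0.4943
χ² = 1.5218 + 2.0428 + 0.2284 + 0.3067 + 0.3682 + 0.4943 = 4.96

4.96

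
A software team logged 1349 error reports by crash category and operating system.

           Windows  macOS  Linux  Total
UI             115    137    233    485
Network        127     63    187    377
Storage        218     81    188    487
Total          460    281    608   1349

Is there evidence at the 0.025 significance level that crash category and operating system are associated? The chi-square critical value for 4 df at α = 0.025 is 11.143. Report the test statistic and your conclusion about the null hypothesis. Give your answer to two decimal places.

Grand total N = 1349.
Expected counts (row total × column total / N):
  UI, Windows: 485×460/1349 = 165.382
  UI, macOS: 485×281/1349 = 101.027
  UI, Linux: 485×608/1349 = 218.592
  Network, Windows: 377×460/1349 = 128.554
  Network, macOS: 377×281/1349 = 78.530
  Network, Linux: 377×608/1349 = 169.915
  Storage, Windows: 487×460/1349 = 166.064
  Storage, macOS: 487×281/1349 = 101.443
  Storage, Linux: 487×608/1349 = 219.493
Contributions (O − E)²/E:
  (115 − 165.382)²/165.382 = 15.3484
  (137 − 101.027)²/101.027 = 12.8090
  (233 − 218.592)²/218.592 = 0.9497
  (127 − 128.554)²/128.554 = 0.0188
  (63 − 78.530)²/78.530 = 3.0712
  (187 − 169.915)²/169.915 = 1.7179
  (218 − 166.064)²/166.064 = 16.2428
  (81 − 101.443)²/101.443 = 4.1197
  (188 − 219.493)²/219.493 = 4.5186
χ² = 15.3484 + 12.8090 + 0.9497 + 0.0188 + 3.0712 + 1.7179 + 16.2428 + 4.1197 + 4.5186 = 58.80
df = (3−1)(3−1) = 4. Since 58.80 > 11.143, reject the null hypothesis of independence at α = 0.025.

58.80; reject H₀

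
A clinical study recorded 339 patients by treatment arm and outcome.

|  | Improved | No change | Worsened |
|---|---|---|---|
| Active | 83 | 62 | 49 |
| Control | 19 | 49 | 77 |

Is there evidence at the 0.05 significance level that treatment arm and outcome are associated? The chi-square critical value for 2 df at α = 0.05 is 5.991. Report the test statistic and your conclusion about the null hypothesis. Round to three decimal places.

41.690; reject H₀

Row totals: 194, 145. Column totals: 102, 111, 126. Grand total N = 339.
Expected counts (row total × column total / N):
  Active, Improved: 194×102/339 = 58.3717
  Active, No change: 194×111/339 = 63.5221
  Active, Worsened: 194×126/339 = 72.1062
  Control, Improved: 145×102/339 = 43.6283
  Control, No change: 145×111/339 = 47.4779
  Control, Worsened: 145×126/339 = 53.8938
Contributions (O − E)²/E:
  (83 − 58.3717)²/58.3717 = 10.3912
  (62 − 63.5221)²/63.5221 = 0.0365
  (49 − 72.1062)²/72.1062 = 7.4043
  (19 − 43.6283)²/43.6283 = 13.9027
  (49 − 47.4779)²/47.4779 = 0.0488
  (77 − 53.8938)²/53.8938 = 9.9065
χ² = 10.3912 + 0.0365 + 7.4043 + 13.9027 + 0.0488 + 9.9065 = 41.690
df = (2−1)(3−1) = 2. Since 41.690 > 5.991, reject the null hypothesis of independence at α = 0.05.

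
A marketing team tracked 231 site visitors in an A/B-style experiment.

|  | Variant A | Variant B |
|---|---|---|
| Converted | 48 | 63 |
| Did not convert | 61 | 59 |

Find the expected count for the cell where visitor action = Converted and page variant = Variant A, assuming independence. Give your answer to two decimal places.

52.38

Row total (Converted) = 111; column total (Variant A) = 109; grand total N = 231.
Expected count = (row total × column total) / N = 111 × 109 / 231 = 52.38.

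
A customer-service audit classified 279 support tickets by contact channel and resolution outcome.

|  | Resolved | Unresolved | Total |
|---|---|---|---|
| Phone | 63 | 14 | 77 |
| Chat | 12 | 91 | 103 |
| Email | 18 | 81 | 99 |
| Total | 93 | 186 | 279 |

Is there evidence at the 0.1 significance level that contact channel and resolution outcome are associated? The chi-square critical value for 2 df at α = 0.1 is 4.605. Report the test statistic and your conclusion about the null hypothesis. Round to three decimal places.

Grand total N = 279.
Expected counts (row total × column total / N):
  Phone, Resolved: 77×93/279 = 25.66667
  Phone, Unresolved: 77×186/279 = 51.33333
  Chat, Resolved: 103×93/279 = 34.33333
  Chat, Unresolved: 103×186/279 = 68.66667
  Email, Resolved: 99×93/279 = 33.00000
  Email, Unresolved: 99×186/279 = 66.00000
Contributions (O − E)²/E:
  (63 − 25.66667)²/25.66667 = 54.3030
  (14 − 51.33333)²/51.33333 = 27.1515
  (12 − 34.33333)²/34.33333 = 14.5275
  (91 − 68.66667)²/68.66667 = 7.2638
  (18 − 33.00000)²/33.00000 = 6.8182
  (81 − 66.00000)²/66.00000 = 3.4091
χ² = 54.3030 + 27.1515 + 14.5275 + 7.2638 + 6.8182 + 3.4091 = 113.473
df = (3−1)(2−1) = 2. Since 113.473 > 4.605, reject the null hypothesis of independence at α = 0.1.

113.473; reject H₀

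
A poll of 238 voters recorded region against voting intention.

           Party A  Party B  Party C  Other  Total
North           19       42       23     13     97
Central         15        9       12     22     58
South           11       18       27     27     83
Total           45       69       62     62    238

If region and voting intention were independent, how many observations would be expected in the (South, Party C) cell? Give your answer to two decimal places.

Row total (South) = 83; column total (Party C) = 62; grand total N = 238.
Expected count = (row total × column total) / N = 83 × 62 / 238 = 21.62.

21.62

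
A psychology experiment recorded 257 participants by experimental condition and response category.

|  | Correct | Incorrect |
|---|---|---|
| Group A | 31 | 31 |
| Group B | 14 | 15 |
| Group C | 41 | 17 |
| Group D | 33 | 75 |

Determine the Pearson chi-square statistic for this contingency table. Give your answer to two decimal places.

Row totals: 62, 29, 58, 108. Column totals: 119, 138. Grand total N = 257.
Expected counts (row total × column total / N):
  Group A, Correct: 62×119/257 = 28.708
  Group A, Incorrect: 62×138/257 = 33.292
  Group B, Correct: 29×119/257 = 13.428
  Group B, Incorrect: 29×138/257 = 15.572
  Group C, Correct: 58×119/257 = 26.856
  Group C, Incorrect: 58×138/257 = 31.144
  Group D, Correct: 108×119/257 = 50.008
  Group D, Incorrect: 108×138/257 = 57.992
Contributions (O − E)²/E:
  (31 − 28.708)²/28.708 = 0.1830
  (31 − 33.292)²/33.292 = 0.1578
  (14 − 13.428)²/13.428 = 0.0244
  (15 − 15.572)²/15.572 = 0.0210
  (41 − 26.856)²/26.856 = 7.4491
  (17 − 31.144)²/31.144 = 6.4235
  (33 − 50.008)²/50.008 = 5.7845
  (75 − 57.992)²/57.992 = 4.9881
χ² = 0.1830 + 0.1578 + 0.0244 + 0.0210 + 7.4491 + 6.4235 + 5.7845 + 4.9881 = 25.03

25.03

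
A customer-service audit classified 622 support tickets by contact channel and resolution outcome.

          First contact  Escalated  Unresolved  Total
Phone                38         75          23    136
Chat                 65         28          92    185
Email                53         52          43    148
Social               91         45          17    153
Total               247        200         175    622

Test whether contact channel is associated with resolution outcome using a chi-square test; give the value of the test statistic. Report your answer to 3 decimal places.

113.689

Grand total N = 622.
Expected counts (row total × column total / N):
  Phone, First contact: 136×247/622 = 54.0064
  Phone, Escalated: 136×200/622 = 43.7299
  Phone, Unresolved: 136×175/622 = 38.2637
  Chat, First contact: 185×247/622 = 73.4646
  Chat, Escalated: 185×200/622 = 59.4855
  Chat, Unresolved: 185×175/622 = 52.0498
  Email, First contact: 148×247/622 = 58.7717
  Email, Escalated: 148×200/622 = 47.5884
  Email, Unresolved: 148×175/622 = 41.6399
  Social, First contact: 153×247/622 = 60.7572
  Social, Escalated: 153×200/622 = 49.1961
  Social, Unresolved: 153×175/622 = 43.0466
Contributions (O − E)²/E:
  (38 − 54.0064)²/54.0064 = 4.7440
  (75 − 43.7299)²/43.7299 = 22.3604
  (23 − 38.2637)²/38.2637 = 6.0888
  (65 − 73.4646)²/73.4646 = 0.9753
  (28 − 59.4855)²/59.4855 = 16.6652
  (92 − 52.0498)²/52.0498 = 30.6633
  (53 − 58.7717)²/58.7717 = 0.5668
  (52 − 47.5884)²/47.5884 = 0.4090
  (43 − 41.6399)²/41.6399 = 0.0444
  (91 − 60.7572)²/60.7572 = 15.0538
  (45 − 49.1961)²/49.1961 = 0.3579
  (17 − 43.0466)²/43.0466 = 15.7603
χ² = 4.7440 + 22.3604 + 6.0888 + 0.9753 + 16.6652 + 30.6633 + 0.5668 + 0.4090 + 0.0444 + 15.0538 + 0.3579 + 15.7603 = 113.689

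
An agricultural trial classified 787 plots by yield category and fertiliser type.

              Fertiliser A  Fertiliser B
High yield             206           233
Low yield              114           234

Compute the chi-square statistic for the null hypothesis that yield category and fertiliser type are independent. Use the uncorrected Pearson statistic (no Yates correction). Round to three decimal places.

16.146

Row totals: 439, 348. Column totals: 320, 467. Grand total N = 787.
Expected counts (row total × column total / N):
  High yield, Fertiliser A: 439×320/787 = 178.5006
  High yield, Fertiliser B: 439×467/787 = 260.4994
  Low yield, Fertiliser A: 348×320/787 = 141.4994
  Low yield, Fertiliser B: 348×467/787 = 206.5006
Contributions (O − E)²/E:
  (206 − 178.5006)²/178.5006 = 4.2365
  (233 − 260.4994)²/260.4994 = 2.9030
  (114 − 141.4994)²/141.4994 = 5.3443
  (234 − 206.5006)²/206.5006 = 3.6621
χ² = 4.2365 + 2.9030 + 5.3443 + 3.6621 = 16.146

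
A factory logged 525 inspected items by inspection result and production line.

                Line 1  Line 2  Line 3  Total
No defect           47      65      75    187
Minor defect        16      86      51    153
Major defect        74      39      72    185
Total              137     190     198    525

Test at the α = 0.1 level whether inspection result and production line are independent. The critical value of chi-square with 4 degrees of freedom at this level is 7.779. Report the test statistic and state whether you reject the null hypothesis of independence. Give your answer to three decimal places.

57.962; reject H₀

Grand total N = 525.
Expected counts (row total × column total / N):
  No defect, Line 1: 187×137/525 = 48.7981
  No defect, Line 2: 187×190/525 = 67.6762
  No defect, Line 3: 187×198/525 = 70.5257
  Minor defect, Line 1: 153×137/525 = 39.9257
  Minor defect, Line 2: 153×190/525 = 55.3714
  Minor defect, Line 3: 153×198/525 = 57.7029
  Major defect, Line 1: 185×137/525 = 48.2762
  Major defect, Line 2: 185×190/525 = 66.9524
  Major defect, Line 3: 185×198/525 = 69.7714
Contributions (O − E)²/E:
  (47 − 48.7981)²/48.7981 = 0.0663
  (65 − 67.6762)²/67.6762 = 0.1058
  (75 − 70.5257)²/70.5257 = 0.2839
  (16 − 39.9257)²/39.9257 = 14.3376
  (86 − 55.3714)²/55.3714 = 16.9422
  (51 − 57.7029)²/57.7029 = 0.7786
  (74 − 48.2762)²/48.2762 = 13.7068
  (39 − 66.9524)²/66.9524 = 11.6700
  (72 − 69.7714)²/69.7714 = 0.0712
χ² = 0.0663 + 0.1058 + 0.2839 + 14.3376 + 16.9422 + 0.7786 + 13.7068 + 11.6700 + 0.0712 = 57.962
df = (3−1)(3−1) = 4. Since 57.962 > 7.779, reject the null hypothesis of independence at α = 0.1.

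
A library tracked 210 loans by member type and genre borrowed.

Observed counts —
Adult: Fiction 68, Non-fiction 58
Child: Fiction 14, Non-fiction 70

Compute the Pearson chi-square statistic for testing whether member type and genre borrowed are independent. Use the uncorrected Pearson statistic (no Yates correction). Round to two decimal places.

29.46

Row totals: 126, 84. Column totals: 82, 128. Grand total N = 210.
Expected counts (row total × column total / N):
  Adult, Fiction: 126×82/210 = 49.200
  Adult, Non-fiction: 126×128/210 = 76.800
  Child, Fiction: 84×82/210 = 32.800
  Child, Non-fiction: 84×128/210 = 51.200
Contributions (O − E)²/E:
  (68 − 49.200)²/49.200 = 7.1837
  (58 − 76.800)²/76.800 = 4.6021
  (14 − 32.800)²/32.800 = 10.7756
  (70 − 51.200)²/51.200 = 6.9031
χ² = 7.1837 + 4.6021 + 10.7756 + 6.9031 = 29.46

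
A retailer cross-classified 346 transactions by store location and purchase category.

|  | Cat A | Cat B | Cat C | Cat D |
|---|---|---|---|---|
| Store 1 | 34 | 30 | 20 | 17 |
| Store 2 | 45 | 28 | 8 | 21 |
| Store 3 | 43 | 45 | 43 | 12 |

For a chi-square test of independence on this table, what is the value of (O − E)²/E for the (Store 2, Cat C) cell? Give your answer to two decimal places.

7.99

Row total (Store 2) = 102; column total (Cat C) = 71; N = 346.
Expected count E = 102 × 71 / 346 = 20.931.
Contribution = (O − E)²/E = (8 − 20.931)² / 20.931 = 7.99.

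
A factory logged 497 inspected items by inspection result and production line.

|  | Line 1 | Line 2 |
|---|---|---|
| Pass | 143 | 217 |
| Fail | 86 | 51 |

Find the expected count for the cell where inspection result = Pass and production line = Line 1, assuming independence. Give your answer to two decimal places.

165.88

Row total (Pass) = 360; column total (Line 1) = 229; grand total N = 497.
Expected count = (row total × column total) / N = 360 × 229 / 497 = 165.88.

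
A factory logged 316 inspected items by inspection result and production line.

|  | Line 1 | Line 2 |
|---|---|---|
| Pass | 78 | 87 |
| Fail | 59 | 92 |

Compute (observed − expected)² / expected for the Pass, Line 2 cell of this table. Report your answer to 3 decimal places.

Row total (Pass) = 165; column total (Line 2) = 179; N = 316.
Expected count E = 165 × 179 / 316 = 93.4652.
Contribution = (O − E)²/E = (87 − 93.4652)² / 93.4652 = 0.447.

0.447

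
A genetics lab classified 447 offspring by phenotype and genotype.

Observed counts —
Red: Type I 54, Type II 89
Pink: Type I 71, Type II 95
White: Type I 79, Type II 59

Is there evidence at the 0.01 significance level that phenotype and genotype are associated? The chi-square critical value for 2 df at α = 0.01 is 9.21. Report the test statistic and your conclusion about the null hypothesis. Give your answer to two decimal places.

11.62; reject H₀

Row totals: 143, 166, 138. Column totals: 204, 243. Grand total N = 447.
Expected counts (row total × column total / N):
  Red, Type I: 143×204/447 = 65.2617
  Red, Type II: 143×243/447 = 77.7383
  Pink, Type I: 166×204/447 = 75.7584
  Pink, Type II: 166×243/447 = 90.2416
  White, Type I: 138×204/447 = 62.9799
  White, Type II: 138×243/447 = 75.0201
Contributions (O − E)²/E:
  (54 − 65.2617)²/65.2617 = 1.9433
  (89 − 77.7383)²/77.7383 = 1.6314
  (71 − 75.7584)²/75.7584 = 0.2989
  (95 − 90.2416)²/90.2416 = 0.2509
  (79 − 62.9799)²/62.9799 = 4.0750
  (59 − 75.0201)²/75.0201 = 3.4210
χ² = 1.9433 + 1.6314 + 0.2989 + 0.2509 + 4.0750 + 3.4210 = 11.62
df = (3−1)(2−1) = 2. Since 11.62 > 9.21, reject the null hypothesis of independence at α = 0.01.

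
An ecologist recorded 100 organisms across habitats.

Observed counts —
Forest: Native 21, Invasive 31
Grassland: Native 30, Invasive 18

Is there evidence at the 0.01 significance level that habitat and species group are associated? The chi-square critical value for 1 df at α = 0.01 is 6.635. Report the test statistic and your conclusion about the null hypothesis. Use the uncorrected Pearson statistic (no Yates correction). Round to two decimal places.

4.89; fail to reject H₀

Row totals: 52, 48. Column totals: 51, 49. Grand total N = 100.
Expected counts (row total × column total / N):
  Forest, Native: 52×51/100 = 26.520
  Forest, Invasive: 52×49/100 = 25.480
  Grassland, Native: 48×51/100 = 24.480
  Grassland, Invasive: 48×49/100 = 23.520
Contributions (O − E)²/E:
  (21 − 26.520)²/26.520 = 1.1490
  (31 − 25.480)²/25.480 = 1.1959
  (30 − 24.480)²/24.480 = 1.2447
  (18 − 23.520)²/23.520 = 1.2955
χ² = 1.1490 + 1.1959 + 1.2447 + 1.2955 = 4.89
df = (2−1)(2−1) = 1. Since 4.89 < 6.635, fail to reject the null hypothesis of independence at α = 0.01.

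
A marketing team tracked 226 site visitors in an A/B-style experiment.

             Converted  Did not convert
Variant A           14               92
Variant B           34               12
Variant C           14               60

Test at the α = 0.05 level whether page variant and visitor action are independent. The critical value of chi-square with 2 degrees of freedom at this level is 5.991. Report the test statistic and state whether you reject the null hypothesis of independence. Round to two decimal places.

Row totals: 106, 46, 74. Column totals: 62, 164. Grand total N = 226.
Expected counts (row total × column total / N):
  Variant A, Converted: 106×62/226 = 29.0796
  Variant A, Did not convert: 106×164/226 = 76.9204
  Variant B, Converted: 46×62/226 = 12.6195
  Variant B, Did not convert: 46×164/226 = 33.3805
  Variant C, Converted: 74×62/226 = 20.3009
  Variant C, Did not convert: 74×164/226 = 53.6991
Contributions (O − E)²/E:
  (14 − 29.0796)²/29.0796 = 7.8197
  (92 − 76.9204)²/76.9204 = 2.9562
  (34 − 12.6195)²/12.6195 = 36.2238
  (12 − 33.3805)²/33.3805 = 13.6944
  (14 − 20.3009)²/20.3009 = 1.9556
  (60 − 53.6991)²/53.6991 = 0.7393
χ² = 7.8197 + 2.9562 + 36.2238 + 13.6944 + 1.9556 + 0.7393 = 63.39
df = (3−1)(2−1) = 2. Since 63.39 > 5.991, reject the null hypothesis of independence at α = 0.05.

63.39; reject H₀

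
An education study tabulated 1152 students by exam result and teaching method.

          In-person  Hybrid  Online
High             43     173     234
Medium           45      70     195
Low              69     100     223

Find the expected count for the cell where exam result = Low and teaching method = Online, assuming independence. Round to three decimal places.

Row total (Low) = 392; column total (Online) = 652; grand total N = 1152.
Expected count = (row total × column total) / N = 392 × 652 / 1152 = 221.861.

221.861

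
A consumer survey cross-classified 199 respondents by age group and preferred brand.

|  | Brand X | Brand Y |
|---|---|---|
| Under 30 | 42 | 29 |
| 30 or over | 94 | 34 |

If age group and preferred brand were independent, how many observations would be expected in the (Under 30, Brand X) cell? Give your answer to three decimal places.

Row total (Under 30) = 71; column total (Brand X) = 136; grand total N = 199.
Expected count = (row total × column total) / N = 71 × 136 / 199 = 48.523.

48.523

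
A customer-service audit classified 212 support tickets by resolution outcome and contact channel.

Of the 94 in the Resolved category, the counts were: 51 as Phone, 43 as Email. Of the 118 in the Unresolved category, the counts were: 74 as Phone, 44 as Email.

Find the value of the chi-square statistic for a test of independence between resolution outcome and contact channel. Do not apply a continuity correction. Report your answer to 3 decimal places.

1.546

Row totals: 94, 118. Column totals: 125, 87. Grand total N = 212.
Expected counts (row total × column total / N):
  Resolved, Phone: 94×125/212 = 55.4245
  Resolved, Email: 94×87/212 = 38.5755
  Unresolved, Phone: 118×125/212 = 69.5755
  Unresolved, Email: 118×87/212 = 48.4245
Contributions (O − E)²/E:
  (51 − 55.4245)²/55.4245 = 0.3532
  (43 − 38.5755)²/38.5755 = 0.5075
  (74 − 69.5755)²/69.5755 = 0.2814
  (44 − 48.4245)²/48.4245 = 0.4043
χ² = 0.3532 + 0.5075 + 0.2814 + 0.4043 = 1.546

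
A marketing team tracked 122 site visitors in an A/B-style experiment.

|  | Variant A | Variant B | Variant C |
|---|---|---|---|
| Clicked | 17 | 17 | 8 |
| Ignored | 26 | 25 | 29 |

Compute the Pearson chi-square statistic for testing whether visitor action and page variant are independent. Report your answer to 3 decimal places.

3.865

Row totals: 42, 80. Column totals: 43, 42, 37. Grand total N = 122.
Expected counts (row total × column total / N):
  Clicked, Variant A: 42×43/122 = 14.8033
  Clicked, Variant B: 42×42/122 = 14.4590
  Clicked, Variant C: 42×37/122 = 12.7377
  Ignored, Variant A: 80×43/122 = 28.1967
  Ignored, Variant B: 80×42/122 = 27.5410
  Ignored, Variant C: 80×37/122 = 24.2623
Contributions (O − E)²/E:
  (17 − 14.8033)²/14.8033 = 0.3260
  (17 − 14.4590)²/14.4590 = 0.4466
  (8 − 12.7377)²/12.7377 = 1.7622
  (26 − 28.1967)²/28.1967 = 0.1711
  (25 − 27.5410)²/27.5410 = 0.2344
  (29 − 24.2623)²/24.2623 = 0.9251
χ² = 0.3260 + 0.4466 + 1.7622 + 0.1711 + 0.2344 + 0.9251 = 3.865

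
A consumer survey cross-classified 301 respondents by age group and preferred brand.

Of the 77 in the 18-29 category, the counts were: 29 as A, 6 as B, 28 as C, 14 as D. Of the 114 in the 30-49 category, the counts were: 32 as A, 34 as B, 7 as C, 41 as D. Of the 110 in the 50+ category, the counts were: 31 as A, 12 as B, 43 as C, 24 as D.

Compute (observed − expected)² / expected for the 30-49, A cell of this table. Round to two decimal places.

Row total (30-49) = 114; column total (A) = 92; N = 301.
Expected count E = 114 × 92 / 301 = 34.8439.
Contribution = (O − E)²/E = (32 − 34.8439)² / 34.8439 = 0.23.

0.23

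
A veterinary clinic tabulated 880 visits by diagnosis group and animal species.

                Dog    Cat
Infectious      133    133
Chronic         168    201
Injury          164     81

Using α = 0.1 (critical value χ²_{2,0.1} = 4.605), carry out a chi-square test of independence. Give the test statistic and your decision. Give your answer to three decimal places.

28.320; reject H₀

Row totals: 266, 369, 245. Column totals: 465, 415. Grand total N = 880.
Expected counts (row total × column total / N):
  Infectious, Dog: 266×465/880 = 140.5568
  Infectious, Cat: 266×415/880 = 125.4432
  Chronic, Dog: 369×465/880 = 194.9830
  Chronic, Cat: 369×415/880 = 174.0170
  Injury, Dog: 245×465/880 = 129.4602
  Injury, Cat: 245×415/880 = 115.5398
Contributions (O − E)²/E:
  (133 − 140.5568)²/140.5568 = 0.4063
  (133 − 125.4432)²/125.4432 = 0.4552
  (168 − 194.9830)²/194.9830 = 3.7341
  (201 − 174.0170)²/174.0170 = 4.1840
  (164 − 129.4602)²/129.4602 = 9.2152
  (81 − 115.5398)²/115.5398 = 10.3254
χ² = 0.4063 + 0.4552 + 3.7341 + 4.1840 + 9.2152 + 10.3254 = 28.320
df = (3−1)(2−1) = 2. Since 28.320 > 4.605, reject the null hypothesis of independence at α = 0.1.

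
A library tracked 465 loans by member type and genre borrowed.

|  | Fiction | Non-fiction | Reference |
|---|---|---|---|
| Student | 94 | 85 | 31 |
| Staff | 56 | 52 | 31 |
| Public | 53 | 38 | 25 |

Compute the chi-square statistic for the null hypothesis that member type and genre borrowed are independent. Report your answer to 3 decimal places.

Row totals: 210, 139, 116. Column totals: 203, 175, 87. Grand total N = 465.
Expected counts (row total × column total / N):
  Student, Fiction: 210×203/465 = 91.6774
  Student, Non-fiction: 210×175/465 = 79.0323
  Student, Reference: 210×87/465 = 39.2903
  Staff, Fiction: 139×203/465 = 60.6817
  Staff, Non-fiction: 139×175/465 = 52.3118
  Staff, Reference: 139×87/465 = 26.0065
  Public, Fiction: 116×203/465 = 50.6409
  Public, Non-fiction: 116×175/465 = 43.6559
  Public, Reference: 116×87/465 = 21.7032
Contributions (O − E)²/E:
  (94 − 91.6774)²/91.6774 = 0.0588
  (85 − 79.0323)²/79.0323 = 0.4506
  (31 − 39.2903)²/39.2903 = 1.7493
  (56 − 60.6817)²/60.6817 = 0.3612
  (52 − 52.3118)²/52.3118 = 0.0019
  (31 − 26.0065)²/26.0065 = 0.9588
  (53 − 50.6409)²/50.6409 = 0.1099
  (38 − 43.6559)²/43.6559 = 0.7328
  (25 − 21.7032)²/21.7032 = 0.5008
χ² = 0.0588 + 0.4506 + 1.7493 + 0.3612 + 0.0019 + 0.9588 + 0.1099 + 0.7328 + 0.5008 = 4.924

4.924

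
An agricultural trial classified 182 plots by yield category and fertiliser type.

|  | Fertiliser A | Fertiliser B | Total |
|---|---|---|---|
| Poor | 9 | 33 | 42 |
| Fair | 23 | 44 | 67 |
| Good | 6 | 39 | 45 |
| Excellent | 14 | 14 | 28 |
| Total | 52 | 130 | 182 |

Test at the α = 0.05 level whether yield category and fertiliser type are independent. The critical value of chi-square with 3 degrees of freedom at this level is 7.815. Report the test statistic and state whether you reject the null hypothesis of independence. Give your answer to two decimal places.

13.56; reject H₀

Grand total N = 182.
Expected counts (row total × column total / N):
  Poor, Fertiliser A: 42×52/182 = 12.000
  Poor, Fertiliser B: 42×130/182 = 30.000
  Fair, Fertiliser A: 67×52/182 = 19.143
  Fair, Fertiliser B: 67×130/182 = 47.857
  Good, Fertiliser A: 45×52/182 = 12.857
  Good, Fertiliser B: 45×130/182 = 32.143
  Excellent, Fertiliser A: 28×52/182 = 8.000
  Excellent, Fertiliser B: 28×130/182 = 20.000
Contributions (O − E)²/E:
  (9 − 12.000)²/12.000 = 0.7500
  (33 − 30.000)²/30.000 = 0.3000
  (23 − 19.143)²/19.143 = 0.7771
  (44 − 47.857)²/47.857 = 0.3109
  (6 − 12.857)²/12.857 = 3.6570
  (39 − 32.143)²/32.143 = 1.4628
  (14 − 8.000)²/8.000 = 4.5000
  (14 − 20.000)²/20.000 = 1.8000
χ² = 0.7500 + 0.3000 + 0.7771 + 0.3109 + 3.6570 + 1.4628 + 4.5000 + 1.8000 = 13.56
df = (4−1)(2−1) = 3. Since 13.56 > 7.815, reject the null hypothesis of independence at α = 0.05.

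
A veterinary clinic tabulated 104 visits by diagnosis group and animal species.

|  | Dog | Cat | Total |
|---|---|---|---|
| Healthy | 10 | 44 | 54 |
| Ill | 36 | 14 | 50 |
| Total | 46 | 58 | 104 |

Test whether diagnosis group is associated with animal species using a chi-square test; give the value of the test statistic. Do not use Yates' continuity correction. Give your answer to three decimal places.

Grand total N = 104.
Expected counts (row total × column total / N):
  Healthy, Dog: 54×46/104 = 23.8846
  Healthy, Cat: 54×58/104 = 30.1154
  Ill, Dog: 50×46/104 = 22.1154
  Ill, Cat: 50×58/104 = 27.8846
Contributions (O − E)²/E:
  (10 − 23.8846)²/23.8846 = 8.0714
  (44 − 30.1154)²/30.1154 = 6.4014
  (36 − 22.1154)²/22.1154 = 8.7171
  (14 − 27.8846)²/27.8846 = 6.9136
χ² = 8.0714 + 6.4014 + 8.7171 + 6.9136 = 30.104

30.104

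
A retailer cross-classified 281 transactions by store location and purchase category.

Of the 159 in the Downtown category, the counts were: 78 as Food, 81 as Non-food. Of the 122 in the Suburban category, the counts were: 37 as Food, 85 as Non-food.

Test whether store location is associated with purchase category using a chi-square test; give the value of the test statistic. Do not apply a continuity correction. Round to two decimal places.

Row totals: 159, 122. Column totals: 115, 166. Grand total N = 281.
Expected counts (row total × column total / N):
  Downtown, Food: 159×115/281 = 65.071
  Downtown, Non-food: 159×166/281 = 93.929
  Suburban, Food: 122×115/281 = 49.929
  Suburban, Non-food: 122×166/281 = 72.071
Contributions (O − E)²/E:
  (78 − 65.071)²/65.071 = 2.5689
  (81 − 93.929)²/93.929 = 1.7796
  (37 − 49.929)²/49.929 = 3.3479
  (85 − 72.071)²/72.071 = 2.3194
χ² = 2.5689 + 1.7796 + 3.3479 + 2.3194 = 10.02

10.02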